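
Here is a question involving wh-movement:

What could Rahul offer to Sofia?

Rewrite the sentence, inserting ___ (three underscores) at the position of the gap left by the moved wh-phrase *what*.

What could Rahul offer ___ to Sofia?

Pre-movement form: Rahul could offer what to Sofia.
The filler 'what' is interpreted as the direct object of 'offer'. The gap is right after 'offer'.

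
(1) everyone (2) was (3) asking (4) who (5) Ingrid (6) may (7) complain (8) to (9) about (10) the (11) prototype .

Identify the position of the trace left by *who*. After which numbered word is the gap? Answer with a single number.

Underlying clause: Ingrid may complain to who about the prototype.
'who' functions as the object of the preposition 'to'. It moves to the left edge, and the trace sits right after 'to':
Everyone was asking who Ingrid may complain to ___ about the prototype.
'to' is word 8.

8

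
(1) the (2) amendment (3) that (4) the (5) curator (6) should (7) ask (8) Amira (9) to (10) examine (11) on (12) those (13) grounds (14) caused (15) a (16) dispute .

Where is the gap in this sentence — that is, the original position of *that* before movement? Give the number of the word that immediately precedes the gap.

'that' functions as the direct object of 'examine'. Fronting leaves a gap immediately after 'examine':
The amendment that the curator should ask Amira to examine ___ on those grounds caused a dispute.
'examine' is word 10.

10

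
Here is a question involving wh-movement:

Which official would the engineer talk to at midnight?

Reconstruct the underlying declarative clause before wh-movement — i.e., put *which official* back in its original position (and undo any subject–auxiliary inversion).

The filler 'which official' is interpreted as the object of the preposition 'to'. Wh-movement fronts it, leaving a gap right after 'to':
Which official would the engineer talk to ___ at midnight?

The engineer would talk to which official at midnight.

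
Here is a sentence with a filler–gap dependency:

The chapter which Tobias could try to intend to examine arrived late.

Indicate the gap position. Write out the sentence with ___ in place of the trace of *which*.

'which' is the direct object of 'examine'. The gap is right after 'examine'.

The chapter which Tobias could try to intend to examine ___ arrived late.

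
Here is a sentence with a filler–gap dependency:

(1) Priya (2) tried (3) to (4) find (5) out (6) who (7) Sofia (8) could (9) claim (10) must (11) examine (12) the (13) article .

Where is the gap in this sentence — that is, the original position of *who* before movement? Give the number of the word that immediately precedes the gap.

Pre-movement form: Sofia could claim who must examine the article.
'who' is the subject of the clause embedded under 'claim'. Wh-movement fronts it, leaving a gap right after 'claim':
Priya tried to find out who Sofia could claim ___ must examine the article.
'claim' is word 9.

9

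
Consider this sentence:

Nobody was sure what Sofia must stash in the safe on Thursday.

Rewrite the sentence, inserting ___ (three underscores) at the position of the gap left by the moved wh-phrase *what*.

In situ: Sofia must stash what in the safe on Thursday.
'what' functions as the direct object of 'stash'. The gap is right after 'stash'.

Nobody was sure what Sofia must stash ___ in the safe on Thursday.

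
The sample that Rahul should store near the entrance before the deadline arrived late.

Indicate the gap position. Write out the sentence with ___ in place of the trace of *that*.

The sample that Rahul should store ___ near the entrance before the deadline arrived late.

'that' is the direct object of 'store'. The gap is right after 'store'.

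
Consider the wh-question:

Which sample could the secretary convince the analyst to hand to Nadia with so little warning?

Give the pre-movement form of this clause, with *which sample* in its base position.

'which sample' functions as the direct object of 'hand'. Wh-movement fronts it, leaving a gap right after 'hand':
Which sample could the secretary convince the analyst to hand ___ to Nadia with so little warning?

The secretary could convince the analyst to hand which sample to Nadia with so little warning.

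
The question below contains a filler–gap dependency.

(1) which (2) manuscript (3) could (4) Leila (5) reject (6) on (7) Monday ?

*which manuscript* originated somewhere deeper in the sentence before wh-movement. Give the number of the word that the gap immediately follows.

5

In situ: Leila could reject which manuscript on Monday.
'which manuscript' functions as the direct object of 'reject'. It moves to the left edge, and the trace sits right after 'reject':
Which manuscript could Leila reject ___ on Monday?
'reject' is word 5.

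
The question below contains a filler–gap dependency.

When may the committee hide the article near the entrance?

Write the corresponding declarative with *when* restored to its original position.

The filler 'when' is interpreted as the temporal adjunct. Wh-movement fronts it, leaving a gap right after 'entrance':
When may the committee hide the article near the entrance ___?

The committee may hide the article near the entrance when.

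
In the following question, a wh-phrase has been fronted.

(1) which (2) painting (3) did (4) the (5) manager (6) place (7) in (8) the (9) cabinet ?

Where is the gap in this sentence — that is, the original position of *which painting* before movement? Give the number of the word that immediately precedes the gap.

Underlying clause: The manager did place which painting in the cabinet.
The filler 'which painting' is interpreted as the direct object of 'place'. Wh-movement fronts it, leaving a gap right after 'place':
Which painting did the manager place ___ in the cabinet?
'place' is word 6.

6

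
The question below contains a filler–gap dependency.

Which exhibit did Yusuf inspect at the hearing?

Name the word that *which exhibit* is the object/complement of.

Before movement: Yusuf did inspect which exhibit at the hearing.
'which exhibit' functions as the direct object of 'inspect'. Wh-movement fronts it, leaving a gap right after 'inspect':
Which exhibit did Yusuf inspect ___ at the hearing?

inspect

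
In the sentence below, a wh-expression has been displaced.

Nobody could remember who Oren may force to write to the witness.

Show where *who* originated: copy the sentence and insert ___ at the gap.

Pre-movement form: Oren may force who to write to the witness.
'who' functions as the direct object of 'force'. The gap is right after 'force'.

Nobody could remember who Oren may force ___ to write to the witness.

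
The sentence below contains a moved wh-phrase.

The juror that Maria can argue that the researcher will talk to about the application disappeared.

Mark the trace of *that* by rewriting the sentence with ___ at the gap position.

'that' is the object of the preposition 'to'. The gap is right after 'to'.

The juror that Maria can argue that the researcher will talk to ___ about the application disappeared.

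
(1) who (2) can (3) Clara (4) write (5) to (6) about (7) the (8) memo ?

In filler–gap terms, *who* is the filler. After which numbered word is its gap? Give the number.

5

In situ: Clara can write to who about the memo.
'who' is the object of the preposition 'to'. It moves to the left edge, and the trace sits right after 'to':
Who can Clara write to ___ about the memo?
'to' is word 5.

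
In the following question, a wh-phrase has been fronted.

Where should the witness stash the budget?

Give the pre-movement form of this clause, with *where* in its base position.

The witness should stash the budget where.

'where' functions as the locative complement of 'stash'. Fronting leaves a gap immediately after 'budget':
Where should the witness stash the budget ___?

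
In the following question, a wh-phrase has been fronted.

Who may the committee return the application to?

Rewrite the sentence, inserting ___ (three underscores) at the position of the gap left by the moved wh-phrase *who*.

In situ: The committee may return the application to who.
The filler 'who' is interpreted as the object of the preposition 'to' (recipient of 'return'). The gap is right after 'to'.

Who may the committee return the application to ___?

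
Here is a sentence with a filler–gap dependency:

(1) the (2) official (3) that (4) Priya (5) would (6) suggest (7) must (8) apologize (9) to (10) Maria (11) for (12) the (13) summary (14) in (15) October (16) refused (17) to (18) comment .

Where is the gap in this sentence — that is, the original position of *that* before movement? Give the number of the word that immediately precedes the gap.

The filler 'that' is interpreted as the subject of the clause embedded under 'suggest'. Wh-movement fronts it, leaving a gap right after 'suggest':
The official that Priya would suggest ___ must apologize to Maria for the summary in October refused to comment.
'suggest' is word 6.

6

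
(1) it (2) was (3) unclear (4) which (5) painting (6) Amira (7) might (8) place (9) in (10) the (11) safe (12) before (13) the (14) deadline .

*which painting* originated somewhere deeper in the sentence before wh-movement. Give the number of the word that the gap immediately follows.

Pre-movement form: Amira might place which painting in the safe before the deadline.
'which painting' functions as the direct object of 'place'. It moves to the left edge, and the trace sits right after 'place':
It was unclear which painting Amira might place ___ in the safe before the deadline.
'place' is word 8.

8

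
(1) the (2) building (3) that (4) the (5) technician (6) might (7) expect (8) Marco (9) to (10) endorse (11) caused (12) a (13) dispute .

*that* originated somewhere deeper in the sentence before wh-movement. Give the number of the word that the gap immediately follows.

'that' is the direct object of 'endorse'. It moves to the left edge, and the trace sits right after 'endorse':
The building that the technician might expect Marco to endorse ___ caused a dispute.
'endorse' is word 10.

10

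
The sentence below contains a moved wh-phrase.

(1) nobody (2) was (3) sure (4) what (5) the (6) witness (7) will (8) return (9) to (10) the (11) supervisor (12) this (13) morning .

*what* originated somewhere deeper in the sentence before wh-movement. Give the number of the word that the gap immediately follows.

In situ: The witness will return what to the supervisor this morning.
'what' functions as the direct object of 'return'. Wh-movement fronts it, leaving a gap right after 'return':
Nobody was sure what the witness will return ___ to the supervisor this morning.
'return' is word 8.

8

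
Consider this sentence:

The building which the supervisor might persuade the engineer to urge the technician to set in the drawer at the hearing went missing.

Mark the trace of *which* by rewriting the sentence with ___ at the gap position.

'which' is the direct object of 'set'. The gap is right after 'set'.

The building which the supervisor might persuade the engineer to urge the technician to set ___ in the drawer at the hearing went missing.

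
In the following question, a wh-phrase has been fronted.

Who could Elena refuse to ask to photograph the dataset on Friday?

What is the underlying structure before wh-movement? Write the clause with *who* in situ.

'who' functions as the direct object of 'ask'. Fronting leaves a gap immediately after 'ask':
Who could Elena refuse to ask ___ to photograph the dataset on Friday?

Elena could refuse to ask who to photograph the dataset on Friday.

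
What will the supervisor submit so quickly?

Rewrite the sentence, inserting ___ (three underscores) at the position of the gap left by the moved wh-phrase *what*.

What will the supervisor submit ___ so quickly?

Before movement: The supervisor will submit what so quickly.
'what' functions as the direct object of 'submit'. The gap is right after 'submit'.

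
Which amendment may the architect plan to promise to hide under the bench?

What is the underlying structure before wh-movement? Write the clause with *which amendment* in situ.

'which amendment' is the direct object of 'hide'. Fronting leaves a gap immediately after 'hide':
Which amendment may the architect plan to promise to hide ___ under the bench?

The architect may plan to promise to hide which amendment under the bench.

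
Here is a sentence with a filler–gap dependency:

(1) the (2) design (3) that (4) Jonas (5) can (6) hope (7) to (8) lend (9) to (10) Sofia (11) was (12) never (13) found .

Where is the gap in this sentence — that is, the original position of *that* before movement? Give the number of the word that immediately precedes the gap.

'that' functions as the direct object of 'lend'. It moves to the left edge, and the trace sits right after 'lend':
The design that Jonas can hope to lend ___ to Sofia was never found.
'lend' is word 8.

8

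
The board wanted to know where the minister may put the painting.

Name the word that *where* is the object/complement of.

Underlying clause: The minister may put the painting where.
The filler 'where' is interpreted as the locative complement of 'put'. Wh-movement fronts it, leaving a gap right after 'painting':
The board wanted to know where the minister may put the painting ___.

put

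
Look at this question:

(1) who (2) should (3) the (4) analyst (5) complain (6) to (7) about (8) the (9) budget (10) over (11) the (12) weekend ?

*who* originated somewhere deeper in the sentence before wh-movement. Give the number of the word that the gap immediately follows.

In situ: The analyst should complain to who about the budget over the weekend.
The filler 'who' is interpreted as the object of the preposition 'to'. Wh-movement fronts it, leaving a gap right after 'to':
Who should the analyst complain to ___ about the budget over the weekend?
'to' is word 6.

6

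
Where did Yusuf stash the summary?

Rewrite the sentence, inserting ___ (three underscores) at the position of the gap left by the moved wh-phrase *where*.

Pre-movement form: Yusuf did stash the summary where.
The filler 'where' is interpreted as the locative complement of 'stash'. The gap is right after 'summary'.

Where did Yusuf stash the summary ___?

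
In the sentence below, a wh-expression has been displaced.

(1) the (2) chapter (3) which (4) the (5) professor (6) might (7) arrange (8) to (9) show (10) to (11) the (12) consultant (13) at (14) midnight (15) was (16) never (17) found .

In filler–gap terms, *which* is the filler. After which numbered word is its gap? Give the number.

9

'which' functions as the direct object of 'show'. It moves to the left edge, and the trace sits right after 'show':
The chapter which the professor might arrange to show ___ to the consultant at midnight was never found.
'show' is word 9.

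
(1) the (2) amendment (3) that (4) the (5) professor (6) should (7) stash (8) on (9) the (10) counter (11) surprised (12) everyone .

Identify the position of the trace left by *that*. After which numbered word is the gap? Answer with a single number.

7

The filler 'that' is interpreted as the direct object of 'stash'. Fronting leaves a gap immediately after 'stash':
The amendment that the professor should stash ___ on the counter surprised everyone.
'stash' is word 7.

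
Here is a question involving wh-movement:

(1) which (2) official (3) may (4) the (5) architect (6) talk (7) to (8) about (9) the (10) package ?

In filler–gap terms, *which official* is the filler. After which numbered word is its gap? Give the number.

7

Underlying clause: The architect may talk to which official about the package.
'which official' is the object of the preposition 'to'. It moves to the left edge, and the trace sits right after 'to':
Which official may the architect talk to ___ about the package?
'to' is word 7.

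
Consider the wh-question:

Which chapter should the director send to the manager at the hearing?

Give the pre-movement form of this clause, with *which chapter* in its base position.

'which chapter' functions as the direct object of 'send'. It moves to the left edge, and the trace sits right after 'send':
Which chapter should the director send ___ to the manager at the hearing?

The director should send which chapter to the manager at the hearing.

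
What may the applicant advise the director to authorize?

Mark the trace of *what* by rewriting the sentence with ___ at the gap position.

What may the applicant advise the director to authorize ___?

Before movement: The applicant may advise the director to authorize what.
The filler 'what' is interpreted as the direct object of 'authorize'. The gap is right after 'authorize'.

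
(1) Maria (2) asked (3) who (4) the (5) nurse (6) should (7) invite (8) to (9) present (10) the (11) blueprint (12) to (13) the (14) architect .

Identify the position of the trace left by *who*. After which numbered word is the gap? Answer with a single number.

7

Pre-movement form: The nurse should invite who to present the blueprint to the architect.
'who' is the direct object of 'invite'. Fronting leaves a gap immediately after 'invite':
Maria asked who the nurse should invite ___ to present the blueprint to the architect.
'invite' is word 7.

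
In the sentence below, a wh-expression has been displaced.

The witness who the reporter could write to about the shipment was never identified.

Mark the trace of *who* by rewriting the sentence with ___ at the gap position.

The witness who the reporter could write to ___ about the shipment was never identified.

The filler 'who' is interpreted as the object of the preposition 'to'. The gap is right after 'to'.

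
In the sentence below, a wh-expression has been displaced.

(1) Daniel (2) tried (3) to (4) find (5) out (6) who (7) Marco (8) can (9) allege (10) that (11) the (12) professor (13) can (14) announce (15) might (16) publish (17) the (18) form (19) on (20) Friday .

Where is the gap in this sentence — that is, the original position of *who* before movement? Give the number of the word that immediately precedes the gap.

14

Before movement: Marco can allege that the professor can announce who might publish the form on Friday.
'who' functions as the subject of the clause embedded under 'announce'. Fronting leaves a gap immediately after 'announce':
Daniel tried to find out who Marco can allege that the professor can announce ___ might publish the form on Friday.
'announce' is word 14.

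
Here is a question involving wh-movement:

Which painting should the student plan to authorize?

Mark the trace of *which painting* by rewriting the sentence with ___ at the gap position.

Which painting should the student plan to authorize ___?

Pre-movement form: The student should plan to authorize which painting.
The filler 'which painting' is interpreted as the direct object of 'authorize'. The gap is right after 'authorize'.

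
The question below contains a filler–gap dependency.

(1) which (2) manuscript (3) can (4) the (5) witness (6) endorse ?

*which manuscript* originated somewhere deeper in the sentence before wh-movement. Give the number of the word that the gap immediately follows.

Underlying clause: The witness can endorse which manuscript.
The filler 'which manuscript' is interpreted as the direct object of 'endorse'. Fronting leaves a gap immediately after 'endorse':
Which manuscript can the witness endorse ___?
'endorse' is word 6.

6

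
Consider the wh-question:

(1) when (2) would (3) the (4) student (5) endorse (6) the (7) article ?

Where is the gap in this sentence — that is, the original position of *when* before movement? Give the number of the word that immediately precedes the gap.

Before movement: The student would endorse the article when.
The filler 'when' is interpreted as the temporal adjunct. It moves to the left edge, and the trace sits right after 'article':
When would the student endorse the article ___?
'article' is word 7.

7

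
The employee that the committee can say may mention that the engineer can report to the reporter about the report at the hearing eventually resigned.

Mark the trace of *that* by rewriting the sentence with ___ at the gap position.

The employee that the committee can say ___ may mention that the engineer can report to the reporter about the report at the hearing eventually resigned.

'that' functions as the subject of the clause embedded under 'say'. The gap is right after 'say'.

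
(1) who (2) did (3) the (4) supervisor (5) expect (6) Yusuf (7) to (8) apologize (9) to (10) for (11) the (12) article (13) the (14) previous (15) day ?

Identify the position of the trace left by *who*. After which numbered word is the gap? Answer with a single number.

9

Before movement: The supervisor did expect Yusuf to apologize to who for the article the previous day.
'who' is the object of the preposition 'to'. Wh-movement fronts it, leaving a gap right after 'to':
Who did the supervisor expect Yusuf to apologize to ___ for the article the previous day?
'to' is word 9.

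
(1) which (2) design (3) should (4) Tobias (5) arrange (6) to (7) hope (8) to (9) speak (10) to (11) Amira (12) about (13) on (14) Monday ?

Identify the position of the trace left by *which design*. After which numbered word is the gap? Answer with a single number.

Underlying clause: Tobias should arrange to hope to speak to Amira about which design on Monday.
The filler 'which design' is interpreted as the object of the preposition 'about'. It moves to the left edge, and the trace sits right after 'about':
Which design should Tobias arrange to hope to speak to Amira about ___ on Monday?
'about' is word 12.

12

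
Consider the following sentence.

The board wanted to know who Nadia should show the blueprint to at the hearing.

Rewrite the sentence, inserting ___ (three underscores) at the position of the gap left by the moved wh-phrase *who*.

Before movement: Nadia should show the blueprint to who at the hearing.
'who' is the object of the preposition 'to' (recipient of 'show'). The gap is right after 'to'.

The board wanted to know who Nadia should show the blueprint to ___ at the hearing.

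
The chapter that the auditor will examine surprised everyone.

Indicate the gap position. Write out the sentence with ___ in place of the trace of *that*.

'that' functions as the direct object of 'examine'. The gap is right after 'examine'.

The chapter that the auditor will examine ___ surprised everyone.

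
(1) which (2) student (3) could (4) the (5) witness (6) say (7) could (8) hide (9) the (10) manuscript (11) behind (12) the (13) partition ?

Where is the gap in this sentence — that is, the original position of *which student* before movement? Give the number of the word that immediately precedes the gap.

Underlying clause: The witness could say which student could hide the manuscript behind the partition.
The filler 'which student' is interpreted as the subject of the clause embedded under 'say'. It moves to the left edge, and the trace sits right after 'say':
Which student could the witness say ___ could hide the manuscript behind the partition?
'say' is word 6.

6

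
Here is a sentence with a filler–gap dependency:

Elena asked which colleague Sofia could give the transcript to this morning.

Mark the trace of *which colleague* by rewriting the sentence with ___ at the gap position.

Underlying clause: Sofia could give the transcript to which colleague this morning.
'which colleague' functions as the object of the preposition 'to' (recipient of 'give'). The gap is right after 'to'.

Elena asked which colleague Sofia could give the transcript to ___ this morning.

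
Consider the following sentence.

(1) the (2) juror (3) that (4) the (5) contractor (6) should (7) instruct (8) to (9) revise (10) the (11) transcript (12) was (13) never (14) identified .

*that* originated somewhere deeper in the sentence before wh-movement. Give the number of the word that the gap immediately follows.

7

The filler 'that' is interpreted as the direct object of 'instruct'. Wh-movement fronts it, leaving a gap right after 'instruct':
The juror that the contractor should instruct ___ to revise the transcript was never identified.
'instruct' is word 7.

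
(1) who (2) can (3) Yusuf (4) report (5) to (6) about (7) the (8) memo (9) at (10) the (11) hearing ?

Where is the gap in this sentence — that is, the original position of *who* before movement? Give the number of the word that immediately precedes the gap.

Underlying clause: Yusuf can report to who about the memo at the hearing.
The filler 'who' is interpreted as the object of the preposition 'to'. Wh-movement fronts it, leaving a gap right after 'to':
Who can Yusuf report to ___ about the memo at the hearing?
'to' is word 5.

5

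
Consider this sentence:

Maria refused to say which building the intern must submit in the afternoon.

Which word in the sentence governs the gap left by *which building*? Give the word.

submit

Pre-movement form: The intern must submit which building in the afternoon.
The filler 'which building' is interpreted as the direct object of 'submit'. Wh-movement fronts it, leaving a gap right after 'submit':
Maria refused to say which building the intern must submit ___ in the afternoon.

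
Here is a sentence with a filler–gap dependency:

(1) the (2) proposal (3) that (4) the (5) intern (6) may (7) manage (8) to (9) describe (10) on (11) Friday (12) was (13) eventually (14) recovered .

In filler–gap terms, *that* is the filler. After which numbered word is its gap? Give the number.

9

'that' functions as the direct object of 'describe'. It moves to the left edge, and the trace sits right after 'describe':
The proposal that the intern may manage to describe ___ on Friday was eventually recovered.
'describe' is word 9.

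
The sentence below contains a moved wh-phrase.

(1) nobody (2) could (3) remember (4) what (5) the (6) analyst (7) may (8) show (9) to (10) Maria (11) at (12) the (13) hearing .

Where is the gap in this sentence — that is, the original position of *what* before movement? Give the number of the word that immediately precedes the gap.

8

Underlying clause: The analyst may show what to Maria at the hearing.
'what' is the direct object of 'show'. Fronting leaves a gap immediately after 'show':
Nobody could remember what the analyst may show ___ to Maria at the hearing.
'show' is word 8.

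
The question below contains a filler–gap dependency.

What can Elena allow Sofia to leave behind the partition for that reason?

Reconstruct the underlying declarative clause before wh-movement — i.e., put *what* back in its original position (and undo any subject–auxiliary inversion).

'what' functions as the direct object of 'leave'. Fronting leaves a gap immediately after 'leave':
What can Elena allow Sofia to leave ___ behind the partition for that reason?

Elena can allow Sofia to leave what behind the partition for that reason.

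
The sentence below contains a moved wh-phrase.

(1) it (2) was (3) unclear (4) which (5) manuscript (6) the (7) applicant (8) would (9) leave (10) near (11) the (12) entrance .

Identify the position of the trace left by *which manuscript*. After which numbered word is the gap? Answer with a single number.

9

Underlying clause: The applicant would leave which manuscript near the entrance.
'which manuscript' functions as the direct object of 'leave'. Fronting leaves a gap immediately after 'leave':
It was unclear which manuscript the applicant would leave ___ near the entrance.
'leave' is word 9.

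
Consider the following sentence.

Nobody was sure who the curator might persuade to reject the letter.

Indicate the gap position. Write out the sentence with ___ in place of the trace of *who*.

Before movement: The curator might persuade who to reject the letter.
'who' functions as the direct object of 'persuade'. The gap is right after 'persuade'.

Nobody was sure who the curator might persuade ___ to reject the letter.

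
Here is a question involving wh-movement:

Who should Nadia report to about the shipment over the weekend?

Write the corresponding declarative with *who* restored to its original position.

Nadia should report to who about the shipment over the weekend.

'who' functions as the object of the preposition 'to'. Fronting leaves a gap immediately after 'to':
Who should Nadia report to ___ about the shipment over the weekend?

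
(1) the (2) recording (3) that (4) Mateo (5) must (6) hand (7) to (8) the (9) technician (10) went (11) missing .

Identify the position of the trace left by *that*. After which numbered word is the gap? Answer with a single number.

'that' functions as the direct object of 'hand'. Fronting leaves a gap immediately after 'hand':
The recording that Mateo must hand ___ to the technician went missing.
'hand' is word 6.

6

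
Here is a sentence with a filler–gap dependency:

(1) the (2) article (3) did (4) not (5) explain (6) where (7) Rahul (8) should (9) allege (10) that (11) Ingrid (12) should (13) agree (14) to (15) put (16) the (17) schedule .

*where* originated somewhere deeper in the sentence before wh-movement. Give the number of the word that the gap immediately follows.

17

Before movement: Rahul should allege that Ingrid should agree to put the schedule where.
The filler 'where' is interpreted as the locative complement of 'put'. Fronting leaves a gap immediately after 'schedule':
The article did not explain where Rahul should allege that Ingrid should agree to put the schedule ___.
'schedule' is word 17.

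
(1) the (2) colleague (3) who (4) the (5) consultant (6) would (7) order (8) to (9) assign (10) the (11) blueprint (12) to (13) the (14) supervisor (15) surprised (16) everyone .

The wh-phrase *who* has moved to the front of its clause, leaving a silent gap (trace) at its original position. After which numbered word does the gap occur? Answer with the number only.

'who' is the direct object of 'order'. It moves to the left edge, and the trace sits right after 'order':
The colleague who the consultant would order ___ to assign the blueprint to the supervisor surprised everyone.
'order' is word 7.

7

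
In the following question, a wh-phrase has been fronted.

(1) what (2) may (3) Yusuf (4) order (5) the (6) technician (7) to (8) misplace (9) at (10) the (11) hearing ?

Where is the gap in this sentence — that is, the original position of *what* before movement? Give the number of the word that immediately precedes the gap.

8

Pre-movement form: Yusuf may order the technician to misplace what at the hearing.
'what' functions as the direct object of 'misplace'. Fronting leaves a gap immediately after 'misplace':
What may Yusuf order the technician to misplace ___ at the hearing?
'misplace' is word 8.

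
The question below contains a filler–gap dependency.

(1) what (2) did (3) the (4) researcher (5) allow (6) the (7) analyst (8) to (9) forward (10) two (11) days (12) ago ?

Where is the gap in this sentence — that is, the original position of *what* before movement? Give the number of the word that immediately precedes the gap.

9

Pre-movement form: The researcher did allow the analyst to forward what two days ago.
'what' functions as the direct object of 'forward'. Wh-movement fronts it, leaving a gap right after 'forward':
What did the researcher allow the analyst to forward ___ two days ago?
'forward' is word 9.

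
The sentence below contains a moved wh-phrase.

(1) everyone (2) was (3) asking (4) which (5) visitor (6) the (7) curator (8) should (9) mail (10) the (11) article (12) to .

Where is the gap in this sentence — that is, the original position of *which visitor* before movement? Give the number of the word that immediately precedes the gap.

12

In situ: The curator should mail the article to which visitor.
'which visitor' functions as the object of the preposition 'to' (recipient of 'mail'). Wh-movement fronts it, leaving a gap right after 'to':
Everyone was asking which visitor the curator should mail the article to ___.
'to' is word 12.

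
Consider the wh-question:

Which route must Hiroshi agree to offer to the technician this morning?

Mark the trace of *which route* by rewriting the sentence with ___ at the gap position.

Which route must Hiroshi agree to offer ___ to the technician this morning?

Underlying clause: Hiroshi must agree to offer which route to the technician this morning.
The filler 'which route' is interpreted as the direct object of 'offer'. The gap is right after 'offer'.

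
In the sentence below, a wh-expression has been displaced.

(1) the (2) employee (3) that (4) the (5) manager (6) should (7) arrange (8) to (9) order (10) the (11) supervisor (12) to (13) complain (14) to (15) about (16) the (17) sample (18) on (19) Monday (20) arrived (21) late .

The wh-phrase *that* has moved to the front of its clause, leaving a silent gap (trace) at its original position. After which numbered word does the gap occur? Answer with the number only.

14

The filler 'that' is interpreted as the object of the preposition 'to'. It moves to the left edge, and the trace sits right after 'to':
The employee that the manager should arrange to order the supervisor to complain to ___ about the sample on Monday arrived late.
'to' is word 14.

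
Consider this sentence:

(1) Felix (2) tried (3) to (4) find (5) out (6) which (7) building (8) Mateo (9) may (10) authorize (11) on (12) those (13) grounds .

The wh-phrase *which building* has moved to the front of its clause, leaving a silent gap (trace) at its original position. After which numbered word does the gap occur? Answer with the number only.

10

Pre-movement form: Mateo may authorize which building on those grounds.
'which building' functions as the direct object of 'authorize'. Fronting leaves a gap immediately after 'authorize':
Felix tried to find out which building Mateo may authorize ___ on those grounds.
'authorize' is word 10.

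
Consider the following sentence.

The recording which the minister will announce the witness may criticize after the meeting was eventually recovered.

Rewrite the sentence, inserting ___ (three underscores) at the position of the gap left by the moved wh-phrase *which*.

The filler 'which' is interpreted as the direct object of 'criticize'. The gap is right after 'criticize'.

The recording which the minister will announce the witness may criticize ___ after the meeting was eventually recovered.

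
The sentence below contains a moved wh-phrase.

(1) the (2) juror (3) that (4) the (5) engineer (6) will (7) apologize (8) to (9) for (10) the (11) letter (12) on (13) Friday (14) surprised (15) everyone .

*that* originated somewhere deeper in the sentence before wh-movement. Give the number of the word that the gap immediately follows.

'that' is the object of the preposition 'to'. Fronting leaves a gap immediately after 'to':
The juror that the engineer will apologize to ___ for the letter on Friday surprised everyone.
'to' is word 8.

8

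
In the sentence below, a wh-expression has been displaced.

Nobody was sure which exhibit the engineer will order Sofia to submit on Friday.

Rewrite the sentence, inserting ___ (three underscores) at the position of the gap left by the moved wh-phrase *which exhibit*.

Nobody was sure which exhibit the engineer will order Sofia to submit ___ on Friday.

In situ: The engineer will order Sofia to submit which exhibit on Friday.
'which exhibit' is the direct object of 'submit'. The gap is right after 'submit'.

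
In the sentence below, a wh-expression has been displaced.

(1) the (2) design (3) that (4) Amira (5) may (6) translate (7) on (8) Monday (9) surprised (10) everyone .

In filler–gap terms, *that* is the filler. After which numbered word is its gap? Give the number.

6

'that' is the direct object of 'translate'. It moves to the left edge, and the trace sits right after 'translate':
The design that Amira may translate ___ on Monday surprised everyone.
'translate' is word 6.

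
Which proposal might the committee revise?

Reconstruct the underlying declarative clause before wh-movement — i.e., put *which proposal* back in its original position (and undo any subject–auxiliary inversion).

'which proposal' is the direct object of 'revise'. Fronting leaves a gap immediately after 'revise':
Which proposal might the committee revise ___?

The committee might revise which proposal.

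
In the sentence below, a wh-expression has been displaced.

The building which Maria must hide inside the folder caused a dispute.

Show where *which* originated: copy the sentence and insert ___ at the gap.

The filler 'which' is interpreted as the direct object of 'hide'. The gap is right after 'hide'.

The building which Maria must hide ___ inside the folder caused a dispute.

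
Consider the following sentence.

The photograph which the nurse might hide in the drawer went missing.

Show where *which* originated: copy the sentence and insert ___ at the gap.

The photograph which the nurse might hide ___ in the drawer went missing.

The filler 'which' is interpreted as the direct object of 'hide'. The gap is right after 'hide'.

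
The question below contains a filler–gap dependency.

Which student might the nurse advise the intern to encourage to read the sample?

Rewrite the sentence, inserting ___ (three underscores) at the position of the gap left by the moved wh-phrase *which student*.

Which student might the nurse advise the intern to encourage ___ to read the sample?

Pre-movement form: The nurse might advise the intern to encourage which student to read the sample.
The filler 'which student' is interpreted as the direct object of 'encourage'. The gap is right after 'encourage'.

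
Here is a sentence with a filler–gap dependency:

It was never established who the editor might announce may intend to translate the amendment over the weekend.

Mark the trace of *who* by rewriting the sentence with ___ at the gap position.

Underlying clause: The editor might announce who may intend to translate the amendment over the weekend.
'who' functions as the subject of the clause embedded under 'announce'. The gap is right after 'announce'.

It was never established who the editor might announce ___ may intend to translate the amendment over the weekend.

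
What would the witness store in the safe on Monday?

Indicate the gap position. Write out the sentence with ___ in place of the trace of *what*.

In situ: The witness would store what in the safe on Monday.
'what' is the direct object of 'store'. The gap is right after 'store'.

What would the witness store ___ in the safe on Monday?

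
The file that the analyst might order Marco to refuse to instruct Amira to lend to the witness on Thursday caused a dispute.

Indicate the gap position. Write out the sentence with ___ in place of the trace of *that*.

'that' is the direct object of 'lend'. The gap is right after 'lend'.

The file that the analyst might order Marco to refuse to instruct Amira to lend ___ to the witness on Thursday caused a dispute.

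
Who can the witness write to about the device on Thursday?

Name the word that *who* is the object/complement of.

to

Before movement: The witness can write to who about the device on Thursday.
'who' functions as the object of the preposition 'to'. Wh-movement fronts it, leaving a gap right after 'to':
Who can the witness write to ___ about the device on Thursday?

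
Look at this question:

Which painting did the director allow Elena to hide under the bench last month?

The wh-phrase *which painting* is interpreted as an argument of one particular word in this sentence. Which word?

hide

Underlying clause: The director did allow Elena to hide which painting under the bench last month.
The filler 'which painting' is interpreted as the direct object of 'hide'. It moves to the left edge, and the trace sits right after 'hide':
Which painting did the director allow Elena to hide ___ under the bench last month?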